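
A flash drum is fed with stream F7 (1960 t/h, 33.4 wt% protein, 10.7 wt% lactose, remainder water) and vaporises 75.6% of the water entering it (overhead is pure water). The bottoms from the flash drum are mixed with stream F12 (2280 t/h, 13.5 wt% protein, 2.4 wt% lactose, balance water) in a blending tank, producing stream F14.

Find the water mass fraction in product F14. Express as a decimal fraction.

Vapour removed = 0.756×0.559×1960 = 828.3 t/h; concentrate = 1131.7 t/h.
water reaching the mixer = 267.34 (from concentrate) + 2280×0.841 = 2184.8 t/h.
Product flow = 1131.7 + 2280 = 3411.7 t/h; water fraction = 0.6404.

0.6404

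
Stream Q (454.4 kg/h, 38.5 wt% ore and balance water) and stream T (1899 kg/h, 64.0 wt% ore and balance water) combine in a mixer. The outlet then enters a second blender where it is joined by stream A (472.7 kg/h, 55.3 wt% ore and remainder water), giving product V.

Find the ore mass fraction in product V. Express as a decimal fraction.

Overall, product flow = 2826.1 kg/h.
ore in = 454.4×0.385 + 1899×0.640 + 472.7×0.553 = 1651.7 kg/h.
ore fraction in V = 0.584.

0.584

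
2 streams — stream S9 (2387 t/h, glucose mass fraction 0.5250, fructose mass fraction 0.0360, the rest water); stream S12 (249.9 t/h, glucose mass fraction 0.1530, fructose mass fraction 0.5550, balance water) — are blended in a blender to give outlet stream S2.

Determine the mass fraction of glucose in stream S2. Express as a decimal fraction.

Total flow out = 2387 + 249.9 = 2636.9 t/h.
glucose in = 2387×0.525 + 249.9×0.153 = 1291.4 t/h.
glucose mass fraction in S2 = 1291.4/2636.9 = 0.4897.

0.4897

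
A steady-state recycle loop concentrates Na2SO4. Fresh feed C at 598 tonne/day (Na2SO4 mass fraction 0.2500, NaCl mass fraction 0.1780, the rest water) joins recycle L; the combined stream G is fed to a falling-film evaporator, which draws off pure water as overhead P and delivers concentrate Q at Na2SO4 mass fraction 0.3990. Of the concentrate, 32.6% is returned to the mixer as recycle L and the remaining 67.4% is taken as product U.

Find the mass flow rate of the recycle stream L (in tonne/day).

181.2 tonne/day

Overall Na2SO4 balance (none leaves overhead): Na2SO4 in fresh feed = Na2SO4 in product, i.e. 598×0.250 = (1−0.326)·Q·0.399.
Q = 149.5/(0.399×0.674) = 555.92 tonne/day.
Recycle L = 0.326×555.92 = 181.23 tonne/day.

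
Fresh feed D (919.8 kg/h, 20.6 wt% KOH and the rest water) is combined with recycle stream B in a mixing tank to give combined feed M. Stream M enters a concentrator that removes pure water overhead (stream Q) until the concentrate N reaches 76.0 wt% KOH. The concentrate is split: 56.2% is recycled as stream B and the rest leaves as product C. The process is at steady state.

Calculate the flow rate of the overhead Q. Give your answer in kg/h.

670.5 kg/h

Overall KOH balance (none leaves overhead): KOH in fresh feed = KOH in product, i.e. 919.8×0.206 = (1−0.562)·N·0.760.
N = 189.48/(0.760×0.438) = 569.21 kg/h.
Recycle B = 0.562×569.21 = 319.9 kg/h.
Combined feed M = 919.8 + 319.9 = 1239.7 kg/h.
Overhead Q = M − N = 1239.7 − 569.21 = 670.49 kg/h.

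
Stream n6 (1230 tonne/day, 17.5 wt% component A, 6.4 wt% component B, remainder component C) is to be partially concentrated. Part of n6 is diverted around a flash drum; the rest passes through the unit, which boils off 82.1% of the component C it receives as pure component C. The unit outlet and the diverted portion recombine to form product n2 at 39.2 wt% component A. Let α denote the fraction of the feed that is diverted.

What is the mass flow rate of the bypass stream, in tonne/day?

All 1230×0.175 = 215.25 tonne/day of component A reaches n2, so n2 = 215.25/0.392 = 549.11 tonne/day and vapour = 680.89 tonne/day.
The evaporator receives (1−α)·1230 of feed at 0.761 component C and removes 0.821 of that component C:
0.821×0.761×(1−α)×1230 = 680.89
(1−α) = 680.89/768.48 = 0.8860;  α = 0.1140.
Bypass flow = 0.1140×1230 = 140.19 tonne/day.

140.2 tonne/day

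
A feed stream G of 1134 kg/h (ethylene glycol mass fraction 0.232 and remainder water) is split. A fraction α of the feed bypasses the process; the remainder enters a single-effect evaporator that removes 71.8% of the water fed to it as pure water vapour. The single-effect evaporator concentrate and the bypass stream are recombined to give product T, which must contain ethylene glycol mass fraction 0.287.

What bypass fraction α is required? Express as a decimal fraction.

0.652

All 1134×0.232 = 263.09 kg/h of ethylene glycol reaches T, so T = 263.09/0.287 = 916.68 kg/h and vapour = 217.32 kg/h.
The evaporator receives (1−α)·1134 of feed at 0.768 water and removes 0.718 of that water:
0.718×0.768×(1−α)×1134 = 217.32
(1−α) = 217.32/625.31 = 0.3475;  α = 0.6525.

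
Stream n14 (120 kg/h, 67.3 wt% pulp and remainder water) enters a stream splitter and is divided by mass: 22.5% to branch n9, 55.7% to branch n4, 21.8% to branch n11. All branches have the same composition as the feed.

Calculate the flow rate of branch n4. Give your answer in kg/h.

66.84 kg/h

Branch n4 flow = 0.557×120 = 66.84 kg/h.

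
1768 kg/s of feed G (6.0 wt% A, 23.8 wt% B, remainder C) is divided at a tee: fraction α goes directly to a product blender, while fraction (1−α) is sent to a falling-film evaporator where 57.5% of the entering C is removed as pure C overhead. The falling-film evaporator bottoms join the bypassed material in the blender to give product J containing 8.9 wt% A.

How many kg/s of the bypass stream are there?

340.8 kg/s

All 1768×0.060 = 106.08 kg/s of A reaches J, so J = 106.08/0.089 = 1191.9 kg/s and vapour = 576.09 kg/s.
The evaporator receives (1−α)·1768 of feed at 0.702 C and removes 0.575 of that C:
0.575×0.702×(1−α)×1768 = 576.09
(1−α) = 576.09/713.65 = 0.8072;  α = 0.1928.
Bypass flow = 0.1928×1768 = 340.8 kg/s.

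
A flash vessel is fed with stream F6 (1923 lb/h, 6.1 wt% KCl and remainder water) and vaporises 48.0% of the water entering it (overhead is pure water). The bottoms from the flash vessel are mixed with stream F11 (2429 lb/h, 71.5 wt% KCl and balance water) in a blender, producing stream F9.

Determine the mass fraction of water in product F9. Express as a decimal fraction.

Vapour removed = 0.480×0.939×1923 = 866.73 lb/h; concentrate = 1056.3 lb/h.
water reaching the mixer = 938.96 (from concentrate) + 2429×0.285 = 1631.2 lb/h.
Product flow = 1056.3 + 2429 = 3485.3 lb/h; water fraction = 0.4680.

0.4680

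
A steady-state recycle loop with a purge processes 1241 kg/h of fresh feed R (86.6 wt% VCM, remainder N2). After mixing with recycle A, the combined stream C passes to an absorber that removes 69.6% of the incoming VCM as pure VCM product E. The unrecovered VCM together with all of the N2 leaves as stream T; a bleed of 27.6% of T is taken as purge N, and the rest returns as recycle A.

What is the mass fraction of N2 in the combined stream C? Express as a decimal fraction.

0.304

N2 enters only via R and leaves only via the purge: 1241×0.134 = 0.276×(N2 in T), and the absorber passes all N2, so N2 in C = N2 in T = 602.51 kg/h.
VCM in C: m_A = 1241×0.866 + (1−0.276)·(1−0.696)·m_A, so m_A = 1074.7/0.7799 = 1378 kg/h.
C = 1378 + 602.51 = 1980.5 kg/h.
N2 fraction in C = 602.51/1980.5 = 0.304.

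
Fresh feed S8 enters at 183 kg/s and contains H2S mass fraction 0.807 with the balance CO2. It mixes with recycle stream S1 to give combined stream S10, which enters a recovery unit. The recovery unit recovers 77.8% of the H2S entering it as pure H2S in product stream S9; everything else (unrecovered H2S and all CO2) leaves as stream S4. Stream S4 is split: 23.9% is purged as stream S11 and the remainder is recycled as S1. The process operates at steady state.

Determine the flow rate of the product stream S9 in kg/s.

138.3 kg/s

H2S in S10: m_A = 183×0.807 + (1−0.239)·(1−0.778)·m_A, so m_A = 147.68/0.8311 = 177.7 kg/s.
Product S9 = 0.778×177.7 = 138.25 kg/s.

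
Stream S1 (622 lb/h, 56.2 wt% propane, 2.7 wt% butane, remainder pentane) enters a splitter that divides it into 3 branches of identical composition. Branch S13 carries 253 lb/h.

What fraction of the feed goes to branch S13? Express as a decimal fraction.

0.407

Fraction to S13 = 253/622 = 0.4068.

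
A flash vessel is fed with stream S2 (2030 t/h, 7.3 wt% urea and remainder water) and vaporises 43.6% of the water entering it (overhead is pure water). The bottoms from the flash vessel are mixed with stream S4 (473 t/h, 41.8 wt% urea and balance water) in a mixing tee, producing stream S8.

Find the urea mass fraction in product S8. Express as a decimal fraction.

0.206

Vapour removed = 0.436×0.927×2030 = 820.47 t/h; concentrate = 1209.5 t/h.
urea reaching the mixer = 148.19 (from concentrate) + 473×0.418 = 345.9 t/h.
Product flow = 1209.5 + 473 = 1682.5 t/h; urea fraction = 0.206.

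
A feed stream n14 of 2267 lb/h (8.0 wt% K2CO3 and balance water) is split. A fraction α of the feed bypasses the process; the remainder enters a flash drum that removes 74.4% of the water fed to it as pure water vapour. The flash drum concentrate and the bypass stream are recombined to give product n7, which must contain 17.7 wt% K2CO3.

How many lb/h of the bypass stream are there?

451.9 lb/h

All 2267×0.080 = 181.36 lb/h of K2CO3 reaches n7, so n7 = 181.36/0.177 = 1024.6 lb/h and vapour = 1242.4 lb/h.
The evaporator receives (1−α)·2267 of feed at 0.920 water and removes 0.744 of that water:
0.744×0.920×(1−α)×2267 = 1242.4
(1−α) = 1242.4/1551.7 = 0.8006;  α = 0.1994.
Bypass flow = 0.1994×2267 = 451.95 lb/h.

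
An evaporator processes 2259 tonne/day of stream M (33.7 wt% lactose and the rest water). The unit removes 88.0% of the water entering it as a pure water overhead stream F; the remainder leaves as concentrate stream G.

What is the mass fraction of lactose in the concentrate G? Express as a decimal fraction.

0.809

lactose is not removed: 2259×0.337 = 761.28 tonne/day of lactose enters G.
water entering = 2259×0.663 = 1497.7 tonne/day; overhead removed = 0.880×1497.7 = 1318 tonne/day.
Concentrate = 2259 − 1318 = 941.01 tonne/day.
Mass fraction = 761.28/941.01 = 0.809.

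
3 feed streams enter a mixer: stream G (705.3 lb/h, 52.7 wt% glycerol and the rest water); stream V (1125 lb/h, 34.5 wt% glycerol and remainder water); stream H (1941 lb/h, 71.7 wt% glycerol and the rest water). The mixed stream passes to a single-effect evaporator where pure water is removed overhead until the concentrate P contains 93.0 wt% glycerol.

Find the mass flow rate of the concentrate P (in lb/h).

2313 lb/h

glycerol entering = 705.3×0.527 + 1125×0.345 + 1941×0.717 = 2151.5 lb/h.
All glycerol reports to P, so P = 2151.5/0.930 = 2313.5 lb/h.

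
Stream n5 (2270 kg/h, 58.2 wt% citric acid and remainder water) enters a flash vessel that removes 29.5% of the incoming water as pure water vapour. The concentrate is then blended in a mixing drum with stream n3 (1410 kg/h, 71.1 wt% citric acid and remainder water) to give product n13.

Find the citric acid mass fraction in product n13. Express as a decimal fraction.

0.683

Vapour removed = 0.295×0.418×2270 = 279.91 kg/h; concentrate = 1990.1 kg/h.
citric acid reaching the mixer = 1321.1 (from concentrate) + 1410×0.711 = 2323.6 kg/h.
Product flow = 1990.1 + 1410 = 3400.1 kg/h; citric acid fraction = 0.683.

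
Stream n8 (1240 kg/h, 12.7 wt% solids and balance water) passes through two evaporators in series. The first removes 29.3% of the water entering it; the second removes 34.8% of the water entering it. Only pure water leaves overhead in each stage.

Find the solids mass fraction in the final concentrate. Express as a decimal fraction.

water in feed = 1240×0.873 = 1082.5 kg/h.
After stage 1: water left = (1−0.293)×1082.5 = 765.34; stream total = 922.82 kg/h.
After stage 2: water left = (1−0.348)×765.34 = 499; final concentrate = 656.48 kg/h.
solids fraction = 157.48/656.48 = 0.240.

0.240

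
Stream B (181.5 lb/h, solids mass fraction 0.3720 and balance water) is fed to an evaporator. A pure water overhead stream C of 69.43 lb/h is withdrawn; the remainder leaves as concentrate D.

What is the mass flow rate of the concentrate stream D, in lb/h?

Concentrate = 181.5 − 69.43 = 112.07 lb/h.

112.1 lb/h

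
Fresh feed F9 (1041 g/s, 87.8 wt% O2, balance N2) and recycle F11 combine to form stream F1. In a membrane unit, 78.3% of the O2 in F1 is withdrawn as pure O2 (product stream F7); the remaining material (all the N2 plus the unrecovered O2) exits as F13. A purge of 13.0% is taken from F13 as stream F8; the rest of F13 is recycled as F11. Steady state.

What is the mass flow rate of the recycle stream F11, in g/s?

N2 enters only via F9 and leaves only via the purge: 1041×0.122 = 0.130×(N2 in F13), and the membrane unit passes all N2, so N2 in F1 = N2 in F13 = 976.94 g/s.
O2 in F1: m_A = 1041×0.878 + (1−0.130)·(1−0.783)·m_A, so m_A = 914/0.8112 = 1126.7 g/s.
F13 = (1−0.783)×1126.7 + 976.94 = 1221.4 g/s.
Recycle F11 = (1−0.130)×1221.4 = 1062.6 g/s.

1063 g/s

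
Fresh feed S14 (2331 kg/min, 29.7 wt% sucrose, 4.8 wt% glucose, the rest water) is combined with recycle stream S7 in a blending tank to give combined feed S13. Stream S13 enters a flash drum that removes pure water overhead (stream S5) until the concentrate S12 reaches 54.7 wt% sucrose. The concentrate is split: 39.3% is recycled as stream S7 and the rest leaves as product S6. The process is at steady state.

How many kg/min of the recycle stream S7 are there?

Overall sucrose balance (none leaves overhead): sucrose in fresh feed = sucrose in product, i.e. 2331×0.297 = (1−0.393)·S12·0.547.
S12 = 692.31/(0.547×0.607) = 2085.1 kg/min.
Recycle S7 = 0.393×2085.1 = 819.44 kg/min.

819.4 kg/min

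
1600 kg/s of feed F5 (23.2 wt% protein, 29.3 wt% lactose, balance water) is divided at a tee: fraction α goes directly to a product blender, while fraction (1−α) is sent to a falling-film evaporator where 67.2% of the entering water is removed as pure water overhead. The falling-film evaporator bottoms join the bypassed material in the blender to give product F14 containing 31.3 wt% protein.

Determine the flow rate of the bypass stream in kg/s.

All 1600×0.232 = 371.2 kg/s of protein reaches F14, so F14 = 371.2/0.313 = 1185.9 kg/s and vapour = 414.06 kg/s.
The evaporator receives (1−α)·1600 of feed at 0.475 water and removes 0.672 of that water:
0.672×0.475×(1−α)×1600 = 414.06
(1−α) = 414.06/510.72 = 0.8107;  α = 0.1893.
Bypass flow = 0.1893×1600 = 302.83 kg/s.

302.8 kg/s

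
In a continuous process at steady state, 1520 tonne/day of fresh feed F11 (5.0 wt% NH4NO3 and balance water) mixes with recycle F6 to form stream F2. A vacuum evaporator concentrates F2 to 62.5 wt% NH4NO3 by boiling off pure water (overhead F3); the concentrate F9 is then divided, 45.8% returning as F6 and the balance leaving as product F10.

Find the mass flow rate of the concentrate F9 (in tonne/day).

Overall NH4NO3 balance (none leaves overhead): NH4NO3 in fresh feed = NH4NO3 in product, i.e. 1520×0.050 = (1−0.458)·F9·0.625.
F9 = 76/(0.625×0.542) = 224.35 tonne/day.

224.4 tonne/day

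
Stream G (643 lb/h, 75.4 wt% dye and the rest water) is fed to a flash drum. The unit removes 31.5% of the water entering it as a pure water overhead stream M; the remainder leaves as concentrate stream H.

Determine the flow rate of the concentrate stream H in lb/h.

593.2 lb/h

water entering = 643×0.246 = 158.18 lb/h; overhead removed = 0.315×158.18 = 49.826 lb/h.
Concentrate = 643 − 49.826 = 593.17 lb/h.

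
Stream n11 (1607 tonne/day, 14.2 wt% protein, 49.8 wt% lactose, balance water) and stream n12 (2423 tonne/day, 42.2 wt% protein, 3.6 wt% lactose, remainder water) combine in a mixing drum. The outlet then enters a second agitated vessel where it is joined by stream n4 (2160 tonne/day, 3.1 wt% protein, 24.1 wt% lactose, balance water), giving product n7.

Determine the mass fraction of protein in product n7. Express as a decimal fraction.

Overall, product flow = 6190 tonne/day.
protein in = 1607×0.142 + 2423×0.422 + 2160×0.031 = 1317.7 tonne/day.
protein fraction in n7 = 0.213.

0.213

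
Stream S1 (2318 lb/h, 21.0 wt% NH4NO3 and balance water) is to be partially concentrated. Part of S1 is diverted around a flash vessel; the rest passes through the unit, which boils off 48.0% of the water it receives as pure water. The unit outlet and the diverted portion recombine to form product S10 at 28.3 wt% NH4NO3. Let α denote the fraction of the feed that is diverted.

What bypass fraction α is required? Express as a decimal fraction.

0.320

All 2318×0.210 = 486.78 lb/h of NH4NO3 reaches S10, so S10 = 486.78/0.283 = 1720.1 lb/h and vapour = 597.93 lb/h.
The evaporator receives (1−α)·2318 of feed at 0.790 water and removes 0.480 of that water:
0.480×0.790×(1−α)×2318 = 597.93
(1−α) = 597.93/878.99 = 0.6802;  α = 0.3198.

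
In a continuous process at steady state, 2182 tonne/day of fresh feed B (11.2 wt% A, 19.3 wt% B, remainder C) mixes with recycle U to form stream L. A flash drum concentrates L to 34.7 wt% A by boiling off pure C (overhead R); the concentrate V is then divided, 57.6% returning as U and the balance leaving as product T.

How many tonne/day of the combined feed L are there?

3139 tonne/day

Overall A balance (none leaves overhead): A in fresh feed = A in product, i.e. 2182×0.112 = (1−0.576)·V·0.347.
V = 244.38/(0.347×0.424) = 1661 tonne/day.
Recycle U = 0.576×1661 = 956.75 tonne/day.
Combined feed L = 2182 + 956.75 = 3138.8 tonne/day.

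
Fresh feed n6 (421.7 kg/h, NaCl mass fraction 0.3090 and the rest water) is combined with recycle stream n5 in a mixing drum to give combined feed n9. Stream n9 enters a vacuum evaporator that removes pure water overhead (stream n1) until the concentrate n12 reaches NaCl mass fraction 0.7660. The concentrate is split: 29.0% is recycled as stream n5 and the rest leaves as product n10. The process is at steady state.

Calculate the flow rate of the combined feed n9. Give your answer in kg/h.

491.2 kg/h

Overall NaCl balance (none leaves overhead): NaCl in fresh feed = NaCl in product, i.e. 421.7×0.309 = (1−0.290)·n12·0.766.
n12 = 130.31/(0.766×0.710) = 239.59 kg/h.
Recycle n5 = 0.290×239.59 = 69.482 kg/h.
Combined feed n9 = 421.7 + 69.482 = 491.18 kg/h.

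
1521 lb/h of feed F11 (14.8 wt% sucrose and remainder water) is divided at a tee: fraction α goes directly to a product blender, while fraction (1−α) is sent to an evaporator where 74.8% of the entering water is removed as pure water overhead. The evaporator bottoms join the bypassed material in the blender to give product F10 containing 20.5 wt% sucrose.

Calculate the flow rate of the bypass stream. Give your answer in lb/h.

All 1521×0.148 = 225.11 lb/h of sucrose reaches F10, so F10 = 225.11/0.205 = 1098.1 lb/h and vapour = 422.91 lb/h.
The evaporator receives (1−α)·1521 of feed at 0.852 water and removes 0.748 of that water:
0.748×0.852×(1−α)×1521 = 422.91
(1−α) = 422.91/969.33 = 0.4363;  α = 0.5637.
Bypass flow = 0.5637×1521 = 857.4 lb/h.

857.4 lb/h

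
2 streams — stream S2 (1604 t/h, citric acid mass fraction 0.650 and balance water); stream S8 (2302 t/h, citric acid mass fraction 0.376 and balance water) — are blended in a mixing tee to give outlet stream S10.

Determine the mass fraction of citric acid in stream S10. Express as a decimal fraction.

0.489

Total flow out = 1604 + 2302 = 3906 t/h.
citric acid in = 1604×0.650 + 2302×0.376 = 1908.2 t/h.
citric acid mass fraction in S10 = 1908.2/3906 = 0.489.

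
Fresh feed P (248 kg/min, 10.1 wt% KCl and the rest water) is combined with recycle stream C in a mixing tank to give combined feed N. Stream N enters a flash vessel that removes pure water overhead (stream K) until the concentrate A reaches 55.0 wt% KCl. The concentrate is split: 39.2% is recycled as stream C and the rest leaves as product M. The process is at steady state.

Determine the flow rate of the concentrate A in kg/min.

74.9 kg/min

Overall KCl balance (none leaves overhead): KCl in fresh feed = KCl in product, i.e. 248×0.101 = (1−0.392)·A·0.550.
A = 25.048/(0.550×0.608) = 74.904 kg/min.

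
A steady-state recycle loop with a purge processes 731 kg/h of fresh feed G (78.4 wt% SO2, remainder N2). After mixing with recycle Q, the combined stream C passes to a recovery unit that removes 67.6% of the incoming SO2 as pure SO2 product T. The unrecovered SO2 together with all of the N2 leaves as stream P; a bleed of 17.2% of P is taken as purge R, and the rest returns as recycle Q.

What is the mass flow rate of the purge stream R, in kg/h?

201.5 kg/h

N2 enters only via G and leaves only via the purge: 731×0.216 = 0.172×(N2 in P), and the recovery unit passes all N2, so N2 in C = N2 in P = 918 kg/h.
SO2 in C: m_A = 731×0.784 + (1−0.172)·(1−0.676)·m_A, so m_A = 573.1/0.7317 = 783.22 kg/h.
P = (1−0.676)×783.22 + 918 = 1171.8 kg/h.
Purge R = 0.172×1171.8 = 201.54 kg/h.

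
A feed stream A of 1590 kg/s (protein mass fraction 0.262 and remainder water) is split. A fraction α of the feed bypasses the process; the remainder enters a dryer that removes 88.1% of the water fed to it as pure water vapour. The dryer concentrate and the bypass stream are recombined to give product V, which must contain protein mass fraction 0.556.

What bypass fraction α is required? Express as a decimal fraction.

0.187

All 1590×0.262 = 416.58 kg/s of protein reaches V, so V = 416.58/0.556 = 749.24 kg/s and vapour = 840.76 kg/s.
The evaporator receives (1−α)·1590 of feed at 0.738 water and removes 0.881 of that water:
0.881×0.738×(1−α)×1590 = 840.76
(1−α) = 840.76/1033.8 = 0.8133;  α = 0.1867.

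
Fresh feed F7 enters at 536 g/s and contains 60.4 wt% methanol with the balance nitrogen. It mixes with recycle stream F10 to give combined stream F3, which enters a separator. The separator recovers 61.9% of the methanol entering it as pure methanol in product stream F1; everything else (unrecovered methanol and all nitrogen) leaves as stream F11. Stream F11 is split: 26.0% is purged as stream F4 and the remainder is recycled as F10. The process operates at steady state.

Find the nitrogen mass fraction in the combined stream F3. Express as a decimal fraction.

0.644

nitrogen enters only via F7 and leaves only via the purge: 536×0.396 = 0.260×(nitrogen in F11), and the separator passes all nitrogen, so nitrogen in F3 = nitrogen in F11 = 816.37 g/s.
methanol in F3: m_A = 536×0.604 + (1−0.260)·(1−0.619)·m_A, so m_A = 323.74/0.7181 = 450.86 g/s.
F3 = 450.86 + 816.37 = 1267.2 g/s.
nitrogen fraction in F3 = 816.37/1267.2 = 0.644.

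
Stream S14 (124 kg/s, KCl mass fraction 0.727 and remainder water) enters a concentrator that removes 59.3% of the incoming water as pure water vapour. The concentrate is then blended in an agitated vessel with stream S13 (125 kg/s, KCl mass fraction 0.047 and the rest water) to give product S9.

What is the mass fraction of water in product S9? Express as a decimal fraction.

0.581

Vapour removed = 0.593×0.273×124 = 20.074 kg/s; concentrate = 103.93 kg/s.
water reaching the mixer = 13.778 (from concentrate) + 125×0.953 = 132.9 kg/s.
Product flow = 103.93 + 125 = 228.93 kg/s; water fraction = 0.581.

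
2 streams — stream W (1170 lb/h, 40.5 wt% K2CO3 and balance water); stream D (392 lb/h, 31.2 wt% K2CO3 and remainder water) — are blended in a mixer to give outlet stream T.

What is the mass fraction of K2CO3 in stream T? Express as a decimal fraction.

0.382

Total flow out = 1170 + 392 = 1562 lb/h.
K2CO3 in = 1170×0.405 + 392×0.312 = 596.15 lb/h.
K2CO3 mass fraction in T = 596.15/1562 = 0.382.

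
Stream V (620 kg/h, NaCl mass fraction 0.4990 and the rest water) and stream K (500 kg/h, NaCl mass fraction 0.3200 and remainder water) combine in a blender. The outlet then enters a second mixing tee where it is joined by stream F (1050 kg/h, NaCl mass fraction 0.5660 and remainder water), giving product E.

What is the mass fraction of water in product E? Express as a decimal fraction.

Overall, product flow = 2170 kg/h.
water in = 620×0.501 + 500×0.680 + 1050×0.434 = 1106.3 kg/h.
water fraction in E = 0.5098.

0.5098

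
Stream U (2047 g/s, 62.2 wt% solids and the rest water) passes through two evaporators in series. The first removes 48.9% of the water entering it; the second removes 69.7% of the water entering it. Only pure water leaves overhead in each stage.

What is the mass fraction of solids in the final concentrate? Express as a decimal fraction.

0.914

water in feed = 2047×0.378 = 773.77 g/s.
After stage 1: water left = (1−0.489)×773.77 = 395.39; stream total = 1668.6 g/s.
After stage 2: water left = (1−0.697)×395.39 = 119.8; final concentrate = 1393 g/s.
solids fraction = 1273.2/1393 = 0.914.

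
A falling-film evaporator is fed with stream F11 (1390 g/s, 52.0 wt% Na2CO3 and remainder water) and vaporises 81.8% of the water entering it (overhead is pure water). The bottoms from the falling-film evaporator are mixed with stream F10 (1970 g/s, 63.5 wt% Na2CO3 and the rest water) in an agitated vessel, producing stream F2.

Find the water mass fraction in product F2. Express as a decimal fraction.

0.299

Vapour removed = 0.818×0.480×1390 = 545.77 g/s; concentrate = 844.23 g/s.
water reaching the mixer = 121.43 (from concentrate) + 1970×0.365 = 840.48 g/s.
Product flow = 844.23 + 1970 = 2814.2 g/s; water fraction = 0.299.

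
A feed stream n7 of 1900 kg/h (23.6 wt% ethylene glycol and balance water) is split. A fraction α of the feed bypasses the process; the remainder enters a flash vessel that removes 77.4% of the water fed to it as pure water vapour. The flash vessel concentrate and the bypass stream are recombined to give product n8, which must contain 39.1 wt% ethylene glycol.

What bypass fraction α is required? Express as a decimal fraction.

All 1900×0.236 = 448.4 kg/h of ethylene glycol reaches n8, so n8 = 448.4/0.391 = 1146.8 kg/h and vapour = 753.2 kg/h.
The evaporator receives (1−α)·1900 of feed at 0.764 water and removes 0.774 of that water:
0.774×0.764×(1−α)×1900 = 753.2
(1−α) = 753.2/1123.5 = 0.6704;  α = 0.3296.

0.330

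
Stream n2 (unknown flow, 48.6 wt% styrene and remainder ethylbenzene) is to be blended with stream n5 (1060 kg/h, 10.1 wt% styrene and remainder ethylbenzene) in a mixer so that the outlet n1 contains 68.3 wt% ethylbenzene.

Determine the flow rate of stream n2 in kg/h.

1355 kg/h

Let n2 be the unknown flow. Total out = 1060 + n2.
ethylbenzene balance: 952.94 + 0.514·n2 = 0.683·(1060 + n2)
(0.514 − 0.683)·n2 = 0.683×1060 − 952.94 = -228.96
n2 = -228.96 / -0.169 = 1354.8 kg/h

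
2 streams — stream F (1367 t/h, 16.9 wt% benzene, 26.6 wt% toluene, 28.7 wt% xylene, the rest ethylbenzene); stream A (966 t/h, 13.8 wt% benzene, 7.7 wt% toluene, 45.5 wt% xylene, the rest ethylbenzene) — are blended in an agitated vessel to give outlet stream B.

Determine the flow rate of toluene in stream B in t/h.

toluene out = toluene in = 1367×0.266 + 966×0.077 = 438 t/h.

438 t/h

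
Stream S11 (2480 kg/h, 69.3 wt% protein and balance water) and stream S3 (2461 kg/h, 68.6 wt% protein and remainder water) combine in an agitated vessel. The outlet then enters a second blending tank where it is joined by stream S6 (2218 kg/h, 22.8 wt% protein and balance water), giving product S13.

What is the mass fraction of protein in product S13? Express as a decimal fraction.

Overall, product flow = 7159 kg/h.
protein in = 2480×0.693 + 2461×0.686 + 2218×0.228 = 3912.6 kg/h.
protein fraction in S13 = 0.547.

0.547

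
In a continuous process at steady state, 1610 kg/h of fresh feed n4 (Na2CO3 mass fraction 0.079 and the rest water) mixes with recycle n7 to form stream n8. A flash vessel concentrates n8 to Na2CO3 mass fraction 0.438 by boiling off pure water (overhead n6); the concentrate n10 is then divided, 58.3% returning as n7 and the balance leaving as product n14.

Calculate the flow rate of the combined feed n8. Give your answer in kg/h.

2016 kg/h

Overall Na2CO3 balance (none leaves overhead): Na2CO3 in fresh feed = Na2CO3 in product, i.e. 1610×0.079 = (1−0.583)·n10·0.438.
n10 = 127.19/(0.438×0.417) = 696.37 kg/h.
Recycle n7 = 0.583×696.37 = 405.99 kg/h.
Combined feed n8 = 1610 + 405.99 = 2016 kg/h.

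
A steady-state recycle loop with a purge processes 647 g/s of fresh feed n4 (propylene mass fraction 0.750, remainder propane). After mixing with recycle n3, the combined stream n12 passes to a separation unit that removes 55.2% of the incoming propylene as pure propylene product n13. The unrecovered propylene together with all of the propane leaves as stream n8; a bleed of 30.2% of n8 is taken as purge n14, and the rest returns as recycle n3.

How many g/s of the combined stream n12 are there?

1242 g/s

propane enters only via n4 and leaves only via the purge: 647×0.250 = 0.302×(propane in n8), and the separation unit passes all propane, so propane in n12 = propane in n8 = 535.6 g/s.
propylene in n12: m_A = 647×0.750 + (1−0.302)·(1−0.552)·m_A, so m_A = 485.25/0.6873 = 706.03 g/s.
n12 = 706.03 + 535.6 = 1241.6 g/s.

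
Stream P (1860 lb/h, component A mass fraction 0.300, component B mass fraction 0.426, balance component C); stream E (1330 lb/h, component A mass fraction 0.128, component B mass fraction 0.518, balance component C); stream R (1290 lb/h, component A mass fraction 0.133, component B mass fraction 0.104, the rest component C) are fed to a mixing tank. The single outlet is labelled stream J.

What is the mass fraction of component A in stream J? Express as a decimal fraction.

0.201

Total flow out = 1860 + 1330 + 1290 = 4480 lb/h.
component A in = 1860×0.300 + 1330×0.128 + 1290×0.133 = 899.81 lb/h.
component A mass fraction in J = 899.81/4480 = 0.201.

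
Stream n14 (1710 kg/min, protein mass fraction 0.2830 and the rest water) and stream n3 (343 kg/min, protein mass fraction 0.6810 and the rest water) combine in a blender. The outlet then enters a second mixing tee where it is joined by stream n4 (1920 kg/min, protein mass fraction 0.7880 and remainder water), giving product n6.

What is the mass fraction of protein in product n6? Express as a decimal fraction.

0.5614

Overall, product flow = 3973 kg/min.
protein in = 1710×0.283 + 343×0.681 + 1920×0.788 = 2230.5 kg/min.
protein fraction in n6 = 0.5614.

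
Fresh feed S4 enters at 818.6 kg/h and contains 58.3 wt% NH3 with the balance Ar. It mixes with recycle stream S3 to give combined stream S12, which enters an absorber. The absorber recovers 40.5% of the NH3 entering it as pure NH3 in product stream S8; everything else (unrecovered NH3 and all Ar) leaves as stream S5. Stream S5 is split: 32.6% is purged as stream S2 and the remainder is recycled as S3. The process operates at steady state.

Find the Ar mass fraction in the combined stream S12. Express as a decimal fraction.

Ar enters only via S4 and leaves only via the purge: 818.6×0.417 = 0.326×(Ar in S5), and the absorber passes all Ar, so Ar in S12 = Ar in S5 = 1047.1 kg/h.
NH3 in S12: m_A = 818.6×0.583 + (1−0.326)·(1−0.405)·m_A, so m_A = 477.24/0.5990 = 796.77 kg/h.
S12 = 796.77 + 1047.1 = 1843.9 kg/h.
Ar fraction in S12 = 1047.1/1843.9 = 0.568.

0.568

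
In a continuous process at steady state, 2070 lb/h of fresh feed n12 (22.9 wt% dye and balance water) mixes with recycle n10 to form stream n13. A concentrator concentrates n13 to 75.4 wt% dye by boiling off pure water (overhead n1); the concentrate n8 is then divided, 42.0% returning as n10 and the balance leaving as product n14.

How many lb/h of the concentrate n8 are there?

Overall dye balance (none leaves overhead): dye in fresh feed = dye in product, i.e. 2070×0.229 = (1−0.420)·n8·0.754.
n8 = 474.03/(0.754×0.580) = 1083.9 lb/h.

1084 lb/h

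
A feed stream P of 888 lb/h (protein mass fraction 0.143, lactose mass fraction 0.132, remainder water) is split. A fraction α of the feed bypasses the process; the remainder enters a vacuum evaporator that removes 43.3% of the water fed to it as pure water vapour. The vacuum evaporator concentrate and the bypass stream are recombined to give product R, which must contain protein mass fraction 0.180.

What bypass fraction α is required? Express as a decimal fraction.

0.345

All 888×0.143 = 126.98 lb/h of protein reaches R, so R = 126.98/0.180 = 705.47 lb/h and vapour = 182.53 lb/h.
The evaporator receives (1−α)·888 of feed at 0.725 water and removes 0.433 of that water:
0.433×0.725×(1−α)×888 = 182.53
(1−α) = 182.53/278.77 = 0.6548;  α = 0.3452.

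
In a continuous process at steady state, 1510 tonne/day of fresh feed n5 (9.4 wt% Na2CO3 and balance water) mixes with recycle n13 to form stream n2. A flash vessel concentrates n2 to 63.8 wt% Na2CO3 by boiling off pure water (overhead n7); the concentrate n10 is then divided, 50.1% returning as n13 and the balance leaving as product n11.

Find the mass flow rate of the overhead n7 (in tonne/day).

Overall Na2CO3 balance (none leaves overhead): Na2CO3 in fresh feed = Na2CO3 in product, i.e. 1510×0.094 = (1−0.501)·n10·0.638.
n10 = 141.94/(0.638×0.499) = 445.84 tonne/day.
Recycle n13 = 0.501×445.84 = 223.37 tonne/day.
Combined feed n2 = 1510 + 223.37 = 1733.4 tonne/day.
Overhead n7 = n2 − n10 = 1733.4 − 445.84 = 1287.5 tonne/day.

1288 tonne/day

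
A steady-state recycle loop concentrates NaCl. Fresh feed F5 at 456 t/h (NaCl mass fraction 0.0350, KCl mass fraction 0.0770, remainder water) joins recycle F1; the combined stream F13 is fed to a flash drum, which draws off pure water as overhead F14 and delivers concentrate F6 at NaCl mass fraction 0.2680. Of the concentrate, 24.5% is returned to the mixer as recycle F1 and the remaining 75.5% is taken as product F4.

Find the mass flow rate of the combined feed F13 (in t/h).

Overall NaCl balance (none leaves overhead): NaCl in fresh feed = NaCl in product, i.e. 456×0.035 = (1−0.245)·F6·0.268.
F6 = 15.96/(0.268×0.755) = 78.877 t/h.
Recycle F1 = 0.245×78.877 = 19.325 t/h.
Combined feed F13 = 456 + 19.325 = 475.32 t/h.

475.3 t/h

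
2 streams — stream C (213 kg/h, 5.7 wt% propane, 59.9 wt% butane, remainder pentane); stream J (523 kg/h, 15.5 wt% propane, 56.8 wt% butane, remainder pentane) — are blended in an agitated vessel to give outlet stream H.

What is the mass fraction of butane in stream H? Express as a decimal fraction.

Total flow out = 213 + 523 = 736 kg/h.
butane in = 213×0.599 + 523×0.568 = 424.65 kg/h.
butane mass fraction in H = 424.65/736 = 0.5770.

0.5770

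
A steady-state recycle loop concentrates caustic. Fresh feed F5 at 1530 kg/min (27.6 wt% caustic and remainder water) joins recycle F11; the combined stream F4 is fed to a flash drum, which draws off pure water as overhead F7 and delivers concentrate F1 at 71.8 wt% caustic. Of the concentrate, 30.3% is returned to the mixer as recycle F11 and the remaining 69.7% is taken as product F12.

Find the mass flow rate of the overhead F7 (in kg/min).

Overall caustic balance (none leaves overhead): caustic in fresh feed = caustic in product, i.e. 1530×0.276 = (1−0.303)·F1·0.718.
F1 = 422.28/(0.718×0.697) = 843.81 kg/min.
Recycle F11 = 0.303×843.81 = 255.67 kg/min.
Combined feed F4 = 1530 + 255.67 = 1785.7 kg/min.
Overhead F7 = F4 − F1 = 1785.7 − 843.81 = 941.87 kg/min.

941.9 kg/min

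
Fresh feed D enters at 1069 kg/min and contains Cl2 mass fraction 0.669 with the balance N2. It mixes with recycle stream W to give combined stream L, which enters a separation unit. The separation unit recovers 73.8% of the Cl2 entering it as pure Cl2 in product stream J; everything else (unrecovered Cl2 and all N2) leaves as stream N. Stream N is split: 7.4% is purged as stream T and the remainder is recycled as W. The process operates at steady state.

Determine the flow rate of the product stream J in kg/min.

Cl2 in L: m_A = 1069×0.669 + (1−0.074)·(1−0.738)·m_A, so m_A = 715.16/0.7574 = 944.25 kg/min.
Product J = 0.738×944.25 = 696.85 kg/min.

696.9 kg/min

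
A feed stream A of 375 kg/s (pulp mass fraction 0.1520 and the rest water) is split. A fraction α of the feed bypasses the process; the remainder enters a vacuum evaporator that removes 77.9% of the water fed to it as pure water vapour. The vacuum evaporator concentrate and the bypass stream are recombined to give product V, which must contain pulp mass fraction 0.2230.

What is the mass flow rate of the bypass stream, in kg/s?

All 375×0.152 = 57 kg/s of pulp reaches V, so V = 57/0.223 = 255.61 kg/s and vapour = 119.39 kg/s.
The evaporator receives (1−α)·375 of feed at 0.848 water and removes 0.779 of that water:
0.779×0.848×(1−α)×375 = 119.39
(1−α) = 119.39/247.72 = 0.4820;  α = 0.5180.
Bypass flow = 0.5180×375 = 194.26 kg/s.

194.3 kg/s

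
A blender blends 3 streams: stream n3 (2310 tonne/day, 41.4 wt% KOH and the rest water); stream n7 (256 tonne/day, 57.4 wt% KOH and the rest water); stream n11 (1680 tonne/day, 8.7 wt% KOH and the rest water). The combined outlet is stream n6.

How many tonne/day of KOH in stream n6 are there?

KOH out = KOH in = 2310×0.414 + 256×0.574 + 1680×0.087 = 1249.4 tonne/day.

1249 tonne/day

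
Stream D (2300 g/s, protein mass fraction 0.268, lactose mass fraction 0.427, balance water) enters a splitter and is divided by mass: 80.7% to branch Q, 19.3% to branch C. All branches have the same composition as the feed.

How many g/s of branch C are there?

Branch C flow = 0.193×2300 = 443.9 g/s.

443.9 g/s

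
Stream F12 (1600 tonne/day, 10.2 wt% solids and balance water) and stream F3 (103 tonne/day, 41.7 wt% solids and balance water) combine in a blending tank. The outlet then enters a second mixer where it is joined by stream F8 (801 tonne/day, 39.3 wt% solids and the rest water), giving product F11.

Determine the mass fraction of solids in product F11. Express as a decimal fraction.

Overall, product flow = 2504 tonne/day.
solids in = 1600×0.102 + 103×0.417 + 801×0.393 = 520.94 tonne/day.
solids fraction in F11 = 0.208.

0.208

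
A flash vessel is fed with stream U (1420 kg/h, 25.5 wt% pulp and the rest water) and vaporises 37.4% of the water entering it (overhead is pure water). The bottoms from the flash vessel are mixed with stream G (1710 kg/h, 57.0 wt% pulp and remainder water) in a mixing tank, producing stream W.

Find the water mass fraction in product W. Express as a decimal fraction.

Vapour removed = 0.374×0.745×1420 = 395.65 kg/h; concentrate = 1024.3 kg/h.
water reaching the mixer = 662.25 (from concentrate) + 1710×0.430 = 1397.5 kg/h.
Product flow = 1024.3 + 1710 = 2734.3 kg/h; water fraction = 0.511.

0.511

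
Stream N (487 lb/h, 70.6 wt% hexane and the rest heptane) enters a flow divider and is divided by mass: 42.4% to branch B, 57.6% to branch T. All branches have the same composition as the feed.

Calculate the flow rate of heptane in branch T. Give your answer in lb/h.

Branch T total = 0.576×487 = 280.51 lb/h.
heptane in T = 0.294×280.51 = 82.471 lb/h.

82.47 lb/h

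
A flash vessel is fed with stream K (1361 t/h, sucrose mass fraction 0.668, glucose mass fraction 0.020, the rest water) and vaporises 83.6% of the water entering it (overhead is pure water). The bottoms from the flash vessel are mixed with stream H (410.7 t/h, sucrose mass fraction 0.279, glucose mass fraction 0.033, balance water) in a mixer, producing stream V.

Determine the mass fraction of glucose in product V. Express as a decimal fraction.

Vapour removed = 0.836×0.312×1361 = 354.99 t/h; concentrate = 1006 t/h.
glucose reaching the mixer = 27.22 (from concentrate) + 410.7×0.033 = 40.773 t/h.
Product flow = 1006 + 410.7 = 1416.7 t/h; glucose fraction = 0.029.

0.029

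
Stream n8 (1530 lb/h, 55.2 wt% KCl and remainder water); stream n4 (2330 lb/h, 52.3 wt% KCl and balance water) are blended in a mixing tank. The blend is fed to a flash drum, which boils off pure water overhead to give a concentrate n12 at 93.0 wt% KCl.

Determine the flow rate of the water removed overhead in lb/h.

1642 lb/h

KCl entering = 1530×0.552 + 2330×0.523 = 2063.2 lb/h.
All KCl reports to n12, so n12 = 2063.2/0.930 = 2218.4 lb/h.
Total feed = 3860 lb/h; overhead = 3860 − 2218.4 = 1641.6 lb/h.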